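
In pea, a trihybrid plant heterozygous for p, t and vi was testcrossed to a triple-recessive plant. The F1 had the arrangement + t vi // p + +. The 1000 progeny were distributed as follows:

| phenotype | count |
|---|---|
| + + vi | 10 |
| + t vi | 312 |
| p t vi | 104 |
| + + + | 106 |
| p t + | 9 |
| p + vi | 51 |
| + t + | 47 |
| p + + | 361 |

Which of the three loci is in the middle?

t

The two rarest classes, + + vi and p t +, are the double crossovers. Comparing them with the parentals, only the t allele has switched, so t is the middle locus and the order is vi – t – p.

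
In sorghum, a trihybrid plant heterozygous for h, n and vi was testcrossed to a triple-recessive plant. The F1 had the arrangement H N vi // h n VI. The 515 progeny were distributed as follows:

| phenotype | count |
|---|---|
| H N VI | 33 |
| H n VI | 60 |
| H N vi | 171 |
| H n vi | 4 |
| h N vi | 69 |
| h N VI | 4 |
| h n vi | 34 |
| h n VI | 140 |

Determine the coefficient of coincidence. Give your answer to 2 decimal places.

0.40

The two rarest classes, H n vi and h N VI, are the double crossovers. Comparing them with the parentals, only the n allele has switched, so n is the middle locus and the order is h – n – vi.
h–n: (129 + 8)/515 = 0.2660; n–vi: (67 + 8)/515 = 0.1456.
Expected DCO frequency = 0.2660 × 0.1456 ≈ 0.03873; observed = 8/515 ≈ 0.01553.
Coefficient of coincidence = 0.01553/0.03873 ≈ 0.40.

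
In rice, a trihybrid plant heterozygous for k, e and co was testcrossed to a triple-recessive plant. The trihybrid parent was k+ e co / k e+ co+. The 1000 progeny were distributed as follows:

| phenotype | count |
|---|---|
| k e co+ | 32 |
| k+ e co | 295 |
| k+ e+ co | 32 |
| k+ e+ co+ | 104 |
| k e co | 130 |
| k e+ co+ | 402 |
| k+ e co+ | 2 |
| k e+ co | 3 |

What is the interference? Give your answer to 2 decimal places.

0.70

The two rarest classes, k+ e co+ and k e+ co, are the double crossovers. Comparing them with the parentals, only the co allele has switched, so co is the middle locus and the order is e – co – k.
e–co: (64 + 5)/1000 = 0.0690; co–k: (234 + 5)/1000 = 0.2390.
Expected DCO frequency = 0.0690 × 0.2390 ≈ 0.01649; observed = 5/1000 ≈ 0.00500.
Coefficient of coincidence = 0.00500/0.01649 ≈ 0.30; interference = 1 − 0.30 = 0.70.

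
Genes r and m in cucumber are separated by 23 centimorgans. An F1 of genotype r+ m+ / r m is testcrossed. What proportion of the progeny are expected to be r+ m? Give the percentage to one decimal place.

11.5%

A map distance of 23 centimorgans corresponds to a recombination frequency of 0.230.
The F1 is r+ m+ / r m, so r+ m is a recombinant gamete class with expected frequency r/2 = 0.230/2 = 0.1150.
That is 0.1150 = 11.5% of the progeny.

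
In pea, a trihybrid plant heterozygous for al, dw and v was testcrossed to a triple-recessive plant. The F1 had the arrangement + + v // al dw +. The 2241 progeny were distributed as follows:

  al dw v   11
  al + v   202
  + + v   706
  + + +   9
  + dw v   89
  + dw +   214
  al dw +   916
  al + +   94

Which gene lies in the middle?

The two rarest classes, + + + and al dw v, are the double crossovers. Comparing them with the parentals, only the v allele has switched, so v is the middle locus and the order is dw – v – al.

v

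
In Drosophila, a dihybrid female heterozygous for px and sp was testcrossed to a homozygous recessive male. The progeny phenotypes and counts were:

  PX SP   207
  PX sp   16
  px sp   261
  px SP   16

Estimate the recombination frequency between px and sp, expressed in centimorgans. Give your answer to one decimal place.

6.4 centimorgans

The two most frequent classes, PX SP (207) and px sp (261), are the parental types, so the F1 was PX SP / px sp.
The recombinant classes are PX sp and px SP: 16 + 16 = 32.
Recombination frequency = 32/500 = 0.0640 ≈ 6.4%, i.e. 6.4 centimorgans.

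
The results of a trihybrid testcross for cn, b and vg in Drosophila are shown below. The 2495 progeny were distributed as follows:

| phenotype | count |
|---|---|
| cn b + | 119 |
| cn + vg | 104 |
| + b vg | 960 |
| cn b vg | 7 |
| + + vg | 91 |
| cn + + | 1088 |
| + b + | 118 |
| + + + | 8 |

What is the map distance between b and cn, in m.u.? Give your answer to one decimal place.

9.0 m.u.

The two most frequent reciprocal classes, cn + + and + b vg, are the parental types, so the F1 was cn + + / + b vg.
The two rarest classes, + + + and cn b vg, are the double crossovers. Comparing them with the parentals, only the cn allele has switched, so cn is the middle locus and the order is b – cn – vg.
Crossovers in the b–cn interval produce the single-crossover classes cn b + and + + vg (119 + 91 = 210) plus the double crossovers (15).
RF(b–cn) = (210 + 15) / 2495 = 225/2495 = 0.0902 → 9.0 m.u.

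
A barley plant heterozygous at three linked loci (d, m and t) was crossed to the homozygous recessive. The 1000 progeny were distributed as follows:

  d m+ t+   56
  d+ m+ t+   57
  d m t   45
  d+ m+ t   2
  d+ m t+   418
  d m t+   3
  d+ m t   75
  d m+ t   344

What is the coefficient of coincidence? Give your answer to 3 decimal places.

0.344

The two most frequent reciprocal classes, d+ m t+ and d m+ t, are the parental types, so the F1 was d+ m t+ / d m+ t.
The two rarest classes, d m t+ and d+ m+ t, are the double crossovers. Comparing them with the parentals, only the d allele has switched, so d is the middle locus and the order is t – d – m.
t–d: (131 + 5)/1000 = 0.1360; d–m: (102 + 5)/1000 = 0.1070.
Expected DCO frequency = 0.1360 × 0.1070 ≈ 0.01455; observed = 5/1000 ≈ 0.00500.
Coefficient of coincidence = 0.00500/0.01455 ≈ 0.344.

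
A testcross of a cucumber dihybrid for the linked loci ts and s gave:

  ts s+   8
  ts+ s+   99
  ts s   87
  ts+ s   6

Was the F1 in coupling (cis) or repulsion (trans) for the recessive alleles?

cis

The two most frequent classes are ts+ s+ (99) and ts s (87); these are the parental (non-recombinant) types.
So the F1 carried ts+ s+ on one chromosome and ts s on the other — the recessive alleles are on the same chromosome (cis / coupling).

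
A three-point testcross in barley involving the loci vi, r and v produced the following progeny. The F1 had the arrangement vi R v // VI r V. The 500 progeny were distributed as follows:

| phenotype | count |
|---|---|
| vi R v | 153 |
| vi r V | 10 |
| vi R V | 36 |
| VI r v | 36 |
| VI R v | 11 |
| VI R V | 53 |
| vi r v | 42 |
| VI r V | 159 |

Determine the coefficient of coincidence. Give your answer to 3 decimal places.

The two rarest classes, VI R v and vi r V, are the double crossovers. Comparing them with the parentals, only the vi allele has switched, so vi is the middle locus and the order is r – vi – v.
r–vi: (95 + 21)/500 = 0.2320; vi–v: (72 + 21)/500 = 0.1860.
Expected DCO frequency = 0.2320 × 0.1860 ≈ 0.04315; observed = 21/500 ≈ 0.04200.
Coefficient of coincidence = 0.04200/0.04315 ≈ 0.973.

0.973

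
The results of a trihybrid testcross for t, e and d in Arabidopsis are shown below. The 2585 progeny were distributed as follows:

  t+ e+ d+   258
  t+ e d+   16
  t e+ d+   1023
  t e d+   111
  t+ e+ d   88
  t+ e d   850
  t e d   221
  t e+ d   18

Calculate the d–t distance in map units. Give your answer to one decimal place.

The two most frequent reciprocal classes, t+ e d and t e+ d+, are the parental types, so the F1 was t+ e d / t e+ d+.
The two rarest classes, t+ e d+ and t e+ d, are the double crossovers. Comparing them with the parentals, only the d allele has switched, so d is the middle locus and the order is e – d – t.
Crossovers in the d–t interval produce the single-crossover classes t e d and t+ e+ d+ (221 + 258 = 479) plus the double crossovers (34).
RF(d–t) = (479 + 34) / 2585 = 513/2585 = 0.1985 → 19.8 map units.

19.8 map units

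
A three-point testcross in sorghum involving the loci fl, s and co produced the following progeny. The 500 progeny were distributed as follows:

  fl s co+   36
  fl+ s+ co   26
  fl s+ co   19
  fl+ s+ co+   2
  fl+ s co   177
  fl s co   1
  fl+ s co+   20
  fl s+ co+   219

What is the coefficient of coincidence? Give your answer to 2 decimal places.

0.55

The two most frequent reciprocal classes, fl s+ co+ and fl+ s co, are the parental types, so the F1 was fl s+ co+ / fl+ s co.
The two rarest classes, fl+ s+ co+ and fl s co, are the double crossovers. Comparing them with the parentals, only the fl allele has switched, so fl is the middle locus and the order is s – fl – co.
s–fl: (62 + 3)/500 = 0.1300; fl–co: (39 + 3)/500 = 0.0840.
Expected DCO frequency = 0.1300 × 0.0840 ≈ 0.01092; observed = 3/500 ≈ 0.00600.
Coefficient of coincidence = 0.00600/0.01092 ≈ 0.55.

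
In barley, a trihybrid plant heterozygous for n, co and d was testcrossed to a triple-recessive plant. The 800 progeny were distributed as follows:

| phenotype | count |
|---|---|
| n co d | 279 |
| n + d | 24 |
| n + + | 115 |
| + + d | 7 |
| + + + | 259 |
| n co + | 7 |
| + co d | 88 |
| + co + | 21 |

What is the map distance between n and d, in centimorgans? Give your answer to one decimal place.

27.1 centimorgans

The two most frequent reciprocal classes, + + + and n co d, are the parental types, so the F1 was + + + / n co d.
The two rarest classes, + + d and n co +, are the double crossovers. Comparing them with the parentals, only the d allele has switched, so d is the middle locus and the order is n – d – co.
Crossovers in the n–d interval produce the single-crossover classes n + + and + co d (115 + 88 = 203) plus the double crossovers (14).
RF(n–d) = (203 + 14) / 800 = 217/800 = 0.2712 → 27.1 centimorgans.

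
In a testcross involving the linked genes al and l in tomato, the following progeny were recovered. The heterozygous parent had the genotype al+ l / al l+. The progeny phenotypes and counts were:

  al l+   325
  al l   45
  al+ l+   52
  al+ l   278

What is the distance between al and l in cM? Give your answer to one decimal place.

13.9 cM

The recombinant classes are al+ l+ and al l: 52 + 45 = 97.
Recombination frequency = 97/700 = 0.1386 ≈ 13.9%, i.e. 13.9 cM.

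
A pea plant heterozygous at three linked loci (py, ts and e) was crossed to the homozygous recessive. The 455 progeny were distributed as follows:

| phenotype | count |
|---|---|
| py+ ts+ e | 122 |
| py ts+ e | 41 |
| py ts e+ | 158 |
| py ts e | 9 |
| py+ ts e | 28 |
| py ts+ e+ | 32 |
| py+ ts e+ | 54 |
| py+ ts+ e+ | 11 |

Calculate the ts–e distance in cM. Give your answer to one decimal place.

The two most frequent reciprocal classes, py ts e+ and py+ ts+ e, are the parental types, so the F1 was py ts e+ / py+ ts+ e.
The two rarest classes, py ts e and py+ ts+ e+, are the double crossovers. Comparing them with the parentals, only the e allele has switched, so e is the middle locus and the order is py – e – ts.
Crossovers in the e–ts interval produce the single-crossover classes py ts+ e+ and py+ ts e (32 + 28 = 60) plus the double crossovers (20).
RF(e–ts) = (60 + 20) / 455 = 80/455 = 0.1758 → 17.6 cM.

17.6 cM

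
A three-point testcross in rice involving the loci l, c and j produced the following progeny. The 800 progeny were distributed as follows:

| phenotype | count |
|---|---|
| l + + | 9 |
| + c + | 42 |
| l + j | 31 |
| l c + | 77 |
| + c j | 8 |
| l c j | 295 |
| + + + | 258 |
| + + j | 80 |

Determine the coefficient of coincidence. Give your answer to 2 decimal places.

The two most frequent reciprocal classes, l c j and + + +, are the parental types, so the F1 was l c j / + + +.
The two rarest classes, + c j and l + +, are the double crossovers. Comparing them with the parentals, only the l allele has switched, so l is the middle locus and the order is c – l – j.
c–l: (73 + 17)/800 = 0.1125; l–j: (157 + 17)/800 = 0.2175.
Expected DCO frequency = 0.1125 × 0.2175 ≈ 0.02447; observed = 17/800 ≈ 0.02125.
Coefficient of coincidence = 0.02125/0.02447 ≈ 0.87.

0.87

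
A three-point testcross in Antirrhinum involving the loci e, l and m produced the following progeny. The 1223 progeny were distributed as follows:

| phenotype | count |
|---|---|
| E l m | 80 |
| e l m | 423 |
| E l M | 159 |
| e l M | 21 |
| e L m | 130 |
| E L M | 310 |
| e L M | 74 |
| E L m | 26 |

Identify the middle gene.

m

The two most frequent reciprocal classes, E L M and e l m, are the parental types, so the F1 was E L M / e l m.
The two rarest classes, E L m and e l M, are the double crossovers. Comparing them with the parentals, only the m allele has switched, so m is the middle locus and the order is l – m – e.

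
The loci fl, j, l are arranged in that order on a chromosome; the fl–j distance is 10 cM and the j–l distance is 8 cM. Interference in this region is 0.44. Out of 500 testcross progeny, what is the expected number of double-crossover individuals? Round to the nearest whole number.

2

Map distances give recombination frequencies of 0.100 and 0.080 for the two intervals.
With interference 0.44 (so coincidence = 0.56), expected double-crossover frequency = 0.100 × 0.080 × 0.56 = 0.00448.
Expected number = 0.00448 × 500 = 2.24 ≈ 2.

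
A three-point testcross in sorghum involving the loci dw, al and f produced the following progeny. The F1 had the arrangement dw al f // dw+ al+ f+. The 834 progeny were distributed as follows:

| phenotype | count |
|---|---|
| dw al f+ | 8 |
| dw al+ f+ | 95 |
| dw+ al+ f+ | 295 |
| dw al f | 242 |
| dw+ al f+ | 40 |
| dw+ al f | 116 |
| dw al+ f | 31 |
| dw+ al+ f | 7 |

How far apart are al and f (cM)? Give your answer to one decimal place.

10.3 cM

The two rarest classes, dw al f+ and dw+ al+ f, are the double crossovers. Comparing them with the parentals, only the f allele has switched, so f is the middle locus and the order is al – f – dw.
Crossovers in the al–f interval produce the single-crossover classes dw al+ f and dw+ al f+ (31 + 40 = 71) plus the double crossovers (15).
RF(al–f) = (71 + 15) / 834 = 86/834 = 0.1031 → 10.3 cM.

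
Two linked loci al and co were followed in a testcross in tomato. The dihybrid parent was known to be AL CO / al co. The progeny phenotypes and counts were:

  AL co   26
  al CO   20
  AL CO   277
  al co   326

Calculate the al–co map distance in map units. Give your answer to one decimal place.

The recombinant classes are AL co and al CO: 26 + 20 = 46.
Recombination frequency = 46/649 = 0.0709 ≈ 7.1%, i.e. 7.1 map units.

7.1 map units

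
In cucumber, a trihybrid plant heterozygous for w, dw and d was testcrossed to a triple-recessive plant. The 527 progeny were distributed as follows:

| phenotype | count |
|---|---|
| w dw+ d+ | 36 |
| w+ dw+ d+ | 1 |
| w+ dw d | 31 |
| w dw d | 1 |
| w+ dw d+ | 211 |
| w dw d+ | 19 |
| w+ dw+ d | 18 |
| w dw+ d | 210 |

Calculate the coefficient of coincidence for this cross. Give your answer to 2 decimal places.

The two most frequent reciprocal classes, w+ dw d+ and w dw+ d, are the parental types, so the F1 was w+ dw d+ / w dw+ d.
The two rarest classes, w+ dw+ d+ and w dw d, are the double crossovers. Comparing them with the parentals, only the dw allele has switched, so dw is the middle locus and the order is w – dw – d.
w–dw: (37 + 2)/527 = 0.0740; dw–d: (67 + 2)/527 = 0.1309.
Expected DCO frequency = 0.0740 × 0.1309 ≈ 0.00969; observed = 2/527 ≈ 0.00380.
Coefficient of coincidence = 0.00380/0.00969 ≈ 0.39.

0.39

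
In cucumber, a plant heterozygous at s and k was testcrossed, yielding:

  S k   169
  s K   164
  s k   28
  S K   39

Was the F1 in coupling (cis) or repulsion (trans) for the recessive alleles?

The two most frequent classes are S k (169) and s K (164); these are the parental (non-recombinant) types.
So the F1 carried S k on one chromosome and s K on the other — the recessive alleles are on opposite chromosomes (trans / repulsion).

trans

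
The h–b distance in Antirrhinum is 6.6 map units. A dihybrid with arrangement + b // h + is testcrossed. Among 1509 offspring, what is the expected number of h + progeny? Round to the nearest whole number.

A map distance of 6.6 map units corresponds to a recombination frequency of 0.066.
The F1 is + b / h +, so h + is a parental gamete class with expected frequency (1 − r)/2 = 0.934/2 = 0.4670.
Expected number = 0.4670 × 1509 = 704.70 ≈ 705.

705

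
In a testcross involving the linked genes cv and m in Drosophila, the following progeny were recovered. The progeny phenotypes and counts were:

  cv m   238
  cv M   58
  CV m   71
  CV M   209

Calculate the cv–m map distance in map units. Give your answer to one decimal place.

The two most frequent classes, CV M (209) and cv m (238), are the parental types, so the F1 was CV M / cv m.
The recombinant classes are CV m and cv M: 71 + 58 = 129.
Recombination frequency = 129/576 = 0.2240 ≈ 22.4%, i.e. 22.4 map units.

22.4 map units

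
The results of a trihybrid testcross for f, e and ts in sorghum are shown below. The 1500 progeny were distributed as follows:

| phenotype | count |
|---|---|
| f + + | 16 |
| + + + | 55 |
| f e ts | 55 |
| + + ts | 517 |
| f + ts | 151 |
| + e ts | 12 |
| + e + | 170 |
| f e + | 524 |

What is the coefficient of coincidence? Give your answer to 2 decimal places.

0.87

The two most frequent reciprocal classes, + + ts and f e +, are the parental types, so the F1 was + + ts / f e +.
The two rarest classes, + e ts and f + +, are the double crossovers. Comparing them with the parentals, only the e allele has switched, so e is the middle locus and the order is f – e – ts.
f–e: (321 + 28)/1500 = 0.2327; e–ts: (110 + 28)/1500 = 0.0920.
Expected DCO frequency = 0.2327 × 0.0920 ≈ 0.02141; observed = 28/1500 ≈ 0.01867.
Coefficient of coincidence = 0.01867/0.02141 ≈ 0.87.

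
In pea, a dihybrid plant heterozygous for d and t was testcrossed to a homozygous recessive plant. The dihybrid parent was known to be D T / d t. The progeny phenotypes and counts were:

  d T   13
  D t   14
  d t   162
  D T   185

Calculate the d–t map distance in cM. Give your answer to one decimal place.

The recombinant classes are D t and d T: 14 + 13 = 27.
Recombination frequency = 27/374 = 0.0722 ≈ 7.2%, i.e. 7.2 cM.

7.2 cM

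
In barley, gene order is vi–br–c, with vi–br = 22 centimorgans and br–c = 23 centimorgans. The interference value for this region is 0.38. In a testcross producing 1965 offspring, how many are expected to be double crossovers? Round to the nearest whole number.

62

Map distances give recombination frequencies of 0.220 and 0.230 for the two intervals.
With interference 0.38 (so coincidence = 0.62), expected double-crossover frequency = 0.220 × 0.230 × 0.62 = 0.03137.
Expected number = 0.03137 × 1965 = 61.65 ≈ 62.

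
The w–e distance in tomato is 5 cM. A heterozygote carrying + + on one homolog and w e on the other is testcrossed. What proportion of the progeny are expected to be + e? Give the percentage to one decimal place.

A map distance of 5 cM corresponds to a recombination frequency of 0.050.
The F1 is + + / w e, so + e is a recombinant gamete class with expected frequency r/2 = 0.050/2 = 0.0250.
That is 0.0250 = 2.5% of the progeny.

2.5%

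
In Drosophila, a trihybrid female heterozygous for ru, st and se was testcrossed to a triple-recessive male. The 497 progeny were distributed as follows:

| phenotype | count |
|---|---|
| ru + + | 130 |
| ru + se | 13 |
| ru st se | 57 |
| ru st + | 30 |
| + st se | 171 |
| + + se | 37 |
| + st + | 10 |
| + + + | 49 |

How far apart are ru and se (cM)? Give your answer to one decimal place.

26.0 cM

The two most frequent reciprocal classes, ru + + and + st se, are the parental types, so the F1 was ru + + / + st se.
The two rarest classes, ru + se and + st +, are the double crossovers. Comparing them with the parentals, only the se allele has switched, so se is the middle locus and the order is ru – se – st.
Crossovers in the ru–se interval produce the single-crossover classes + + + and ru st se (49 + 57 = 106) plus the double crossovers (23).
RF(ru–se) = (106 + 23) / 497 = 129/497 = 0.2596 → 26.0 cM.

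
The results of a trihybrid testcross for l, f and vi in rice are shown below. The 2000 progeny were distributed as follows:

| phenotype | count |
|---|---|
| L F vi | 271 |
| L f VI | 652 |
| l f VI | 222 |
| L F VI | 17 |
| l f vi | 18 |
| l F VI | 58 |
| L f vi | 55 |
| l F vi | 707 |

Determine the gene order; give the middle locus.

The two most frequent reciprocal classes, L f VI and l F vi, are the parental types, so the F1 was L f VI / l F vi.
The two rarest classes, L F VI and l f vi, are the double crossovers. Comparing them with the parentals, only the f allele has switched, so f is the middle locus and the order is vi – f – l.

f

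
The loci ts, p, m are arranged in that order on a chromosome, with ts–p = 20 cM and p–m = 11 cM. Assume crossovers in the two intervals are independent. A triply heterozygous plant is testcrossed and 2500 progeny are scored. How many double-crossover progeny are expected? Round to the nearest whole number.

Map distances give recombination frequencies of 0.200 and 0.110 for the two intervals.
With no interference, expected double-crossover frequency = 0.200 × 0.110 = 0.02200.
Expected number = 0.02200 × 2500 = 55.00 ≈ 55.

55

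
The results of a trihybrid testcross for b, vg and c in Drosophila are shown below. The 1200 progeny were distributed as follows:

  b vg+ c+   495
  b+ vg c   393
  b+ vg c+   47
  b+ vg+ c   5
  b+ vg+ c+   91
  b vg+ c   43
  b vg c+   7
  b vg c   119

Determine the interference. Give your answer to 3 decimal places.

0.364

The two most frequent reciprocal classes, b vg+ c+ and b+ vg c, are the parental types, so the F1 was b vg+ c+ / b+ vg c.
The two rarest classes, b vg c+ and b+ vg+ c, are the double crossovers. Comparing them with the parentals, only the vg allele has switched, so vg is the middle locus and the order is b – vg – c.
b–vg: (210 + 12)/1200 = 0.1850; vg–c: (90 + 12)/1200 = 0.0850.
Expected DCO frequency = 0.1850 × 0.0850 ≈ 0.01572; observed = 12/1200 ≈ 0.01000.
Coefficient of coincidence = 0.01000/0.01572 ≈ 0.636; interference = 1 − 0.636 = 0.364.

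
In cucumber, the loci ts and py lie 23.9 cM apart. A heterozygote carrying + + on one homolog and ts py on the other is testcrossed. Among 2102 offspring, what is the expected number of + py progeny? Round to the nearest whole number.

A map distance of 23.9 cM corresponds to a recombination frequency of 0.239.
The F1 is + + / ts py, so + py is a recombinant gamete class with expected frequency r/2 = 0.239/2 = 0.1195.
Expected number = 0.1195 × 2102 = 251.19 ≈ 251.

251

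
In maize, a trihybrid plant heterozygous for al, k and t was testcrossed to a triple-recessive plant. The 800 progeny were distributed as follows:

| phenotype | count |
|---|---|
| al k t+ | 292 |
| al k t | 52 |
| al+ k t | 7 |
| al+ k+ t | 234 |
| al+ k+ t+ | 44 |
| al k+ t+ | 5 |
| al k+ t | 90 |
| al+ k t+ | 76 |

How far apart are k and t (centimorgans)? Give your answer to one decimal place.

The two most frequent reciprocal classes, al k t+ and al+ k+ t, are the parental types, so the F1 was al k t+ / al+ k+ t.
The two rarest classes, al k+ t+ and al+ k t, are the double crossovers. Comparing them with the parentals, only the k allele has switched, so k is the middle locus and the order is al – k – t.
Crossovers in the k–t interval produce the single-crossover classes al k t and al+ k+ t+ (52 + 44 = 96) plus the double crossovers (12).
RF(k–t) = (96 + 12) / 800 = 108/800 = 0.1350 → 13.5 centimorgans.

13.5 centimorgans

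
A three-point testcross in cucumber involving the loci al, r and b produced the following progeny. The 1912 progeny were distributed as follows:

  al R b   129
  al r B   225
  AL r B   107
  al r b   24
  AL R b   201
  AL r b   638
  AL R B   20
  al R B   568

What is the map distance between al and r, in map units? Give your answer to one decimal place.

The two most frequent reciprocal classes, al R B and AL r b, are the parental types, so the F1 was al R B / AL r b.
The two rarest classes, AL R B and al r b, are the double crossovers. Comparing them with the parentals, only the al allele has switched, so al is the middle locus and the order is r – al – b.
Crossovers in the r–al interval produce the single-crossover classes al r B and AL R b (225 + 201 = 426) plus the double crossovers (44).
RF(r–al) = (426 + 44) / 1912 = 470/1912 = 0.2458 → 24.6 map units.

24.6 map units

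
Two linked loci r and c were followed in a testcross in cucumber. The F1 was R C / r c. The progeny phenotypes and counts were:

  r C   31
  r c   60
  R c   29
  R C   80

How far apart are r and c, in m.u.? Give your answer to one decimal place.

30.0 m.u.

The recombinant classes are R c and r C: 29 + 31 = 60.
Recombination frequency = 60/200 = 0.3000 ≈ 30.0%, i.e. 30.0 m.u.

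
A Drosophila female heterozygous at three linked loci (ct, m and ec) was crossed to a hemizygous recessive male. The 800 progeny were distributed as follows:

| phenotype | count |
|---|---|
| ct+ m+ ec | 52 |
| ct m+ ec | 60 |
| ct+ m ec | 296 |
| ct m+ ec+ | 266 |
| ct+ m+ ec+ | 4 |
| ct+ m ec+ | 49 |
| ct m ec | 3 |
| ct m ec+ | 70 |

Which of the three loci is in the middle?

ct

The two most frequent reciprocal classes, ct m+ ec+ and ct+ m ec, are the parental types, so the F1 was ct m+ ec+ / ct+ m ec.
The two rarest classes, ct+ m+ ec+ and ct m ec, are the double crossovers. Comparing them with the parentals, only the ct allele has switched, so ct is the middle locus and the order is ec – ct – m.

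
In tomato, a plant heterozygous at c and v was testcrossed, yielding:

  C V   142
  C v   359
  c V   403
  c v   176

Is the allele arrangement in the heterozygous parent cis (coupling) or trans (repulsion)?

The two most frequent classes are C v (359) and c V (403); these are the parental (non-recombinant) types.
So the F1 carried C v on one chromosome and c V on the other — the recessive alleles are on opposite chromosomes (trans / repulsion).

trans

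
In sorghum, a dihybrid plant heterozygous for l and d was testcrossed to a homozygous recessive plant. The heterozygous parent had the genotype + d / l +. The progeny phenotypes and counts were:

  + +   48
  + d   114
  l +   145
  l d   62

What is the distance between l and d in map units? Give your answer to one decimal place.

29.8 map units

The recombinant classes are + + and l d: 48 + 62 = 110.
Recombination frequency = 110/369 = 0.2981 ≈ 29.8%, i.e. 29.8 map units.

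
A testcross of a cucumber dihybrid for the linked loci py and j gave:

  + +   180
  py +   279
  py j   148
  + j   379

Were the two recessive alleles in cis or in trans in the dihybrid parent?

The two most frequent classes are + j (379) and py + (279); these are the parental (non-recombinant) types.
So the F1 carried + j on one chromosome and py + on the other — the recessive alleles are on opposite chromosomes (trans / repulsion).

trans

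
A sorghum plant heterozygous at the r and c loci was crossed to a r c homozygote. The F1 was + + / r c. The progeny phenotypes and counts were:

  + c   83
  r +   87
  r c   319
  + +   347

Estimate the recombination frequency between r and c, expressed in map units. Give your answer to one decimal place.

The recombinant classes are + c and r +: 83 + 87 = 170.
Recombination frequency = 170/836 = 0.2033 ≈ 20.3%, i.e. 20.3 map units.

20.3 map units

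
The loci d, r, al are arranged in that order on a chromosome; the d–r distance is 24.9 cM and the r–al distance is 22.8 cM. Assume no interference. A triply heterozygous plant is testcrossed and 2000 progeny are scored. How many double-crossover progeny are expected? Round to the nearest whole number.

114

Map distances give recombination frequencies of 0.249 and 0.228 for the two intervals.
With no interference, expected double-crossover frequency = 0.249 × 0.228 = 0.05677.
Expected number = 0.05677 × 2000 = 113.54 ≈ 114.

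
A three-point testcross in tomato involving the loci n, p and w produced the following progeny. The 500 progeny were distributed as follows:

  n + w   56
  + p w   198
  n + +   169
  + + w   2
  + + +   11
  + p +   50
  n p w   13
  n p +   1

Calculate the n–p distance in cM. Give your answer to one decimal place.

The two most frequent reciprocal classes, + p w and n + +, are the parental types, so the F1 was + p w / n + +.
The two rarest classes, + + w and n p +, are the double crossovers. Comparing them with the parentals, only the p allele has switched, so p is the middle locus and the order is n – p – w.
Crossovers in the n–p interval produce the single-crossover classes n p w and + + + (13 + 11 = 24) plus the double crossovers (3).
RF(n–p) = (24 + 3) / 500 = 27/500 = 0.0540 → 5.4 cM.

5.4 cM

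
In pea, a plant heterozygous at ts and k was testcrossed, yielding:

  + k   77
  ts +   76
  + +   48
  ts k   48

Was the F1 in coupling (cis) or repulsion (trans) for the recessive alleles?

The two most frequent classes are + k (77) and ts + (76); these are the parental (non-recombinant) types.
So the F1 carried + k on one chromosome and ts + on the other — the recessive alleles are on opposite chromosomes (trans / repulsion).

trans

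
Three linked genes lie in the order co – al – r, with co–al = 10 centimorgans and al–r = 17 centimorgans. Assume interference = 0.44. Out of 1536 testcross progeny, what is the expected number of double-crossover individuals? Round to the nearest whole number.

15

Map distances give recombination frequencies of 0.100 and 0.170 for the two intervals.
With interference 0.44 (so coincidence = 0.56), expected double-crossover frequency = 0.100 × 0.170 × 0.56 = 0.00952.
Expected number = 0.00952 × 1536 = 14.62 ≈ 15.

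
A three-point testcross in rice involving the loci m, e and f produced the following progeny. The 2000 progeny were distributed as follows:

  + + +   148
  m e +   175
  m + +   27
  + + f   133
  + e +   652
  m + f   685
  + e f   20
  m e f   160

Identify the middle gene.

The two most frequent reciprocal classes, + e + and m + f, are the parental types, so the F1 was + e + / m + f.
The two rarest classes, + e f and m + +, are the double crossovers. Comparing them with the parentals, only the f allele has switched, so f is the middle locus and the order is m – f – e.

f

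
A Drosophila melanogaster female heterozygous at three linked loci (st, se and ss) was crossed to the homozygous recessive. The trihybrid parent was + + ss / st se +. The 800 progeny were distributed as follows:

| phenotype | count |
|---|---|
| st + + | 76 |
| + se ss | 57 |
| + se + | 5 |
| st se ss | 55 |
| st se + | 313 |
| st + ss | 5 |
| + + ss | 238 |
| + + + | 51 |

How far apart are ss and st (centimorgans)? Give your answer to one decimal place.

The two rarest classes, st + ss and + se +, are the double crossovers. Comparing them with the parentals, only the st allele has switched, so st is the middle locus and the order is ss – st – se.
Crossovers in the ss–st interval produce the single-crossover classes + + + and st se ss (51 + 55 = 106) plus the double crossovers (10).
RF(ss–st) = (106 + 10) / 800 = 116/800 = 0.1450 → 14.5 centimorgans.

14.5 centimorgans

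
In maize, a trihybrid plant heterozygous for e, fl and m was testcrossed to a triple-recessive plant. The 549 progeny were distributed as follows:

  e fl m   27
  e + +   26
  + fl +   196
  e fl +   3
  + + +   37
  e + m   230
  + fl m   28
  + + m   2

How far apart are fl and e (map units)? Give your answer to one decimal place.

The two most frequent reciprocal classes, e + m and + fl +, are the parental types, so the F1 was e + m / + fl +.
The two rarest classes, + + m and e fl +, are the double crossovers. Comparing them with the parentals, only the e allele has switched, so e is the middle locus and the order is m – e – fl.
Crossovers in the e–fl interval produce the single-crossover classes e fl m and + + + (27 + 37 = 64) plus the double crossovers (5).
RF(e–fl) = (64 + 5) / 549 = 69/549 = 0.1257 → 12.6 map units.

12.6 map units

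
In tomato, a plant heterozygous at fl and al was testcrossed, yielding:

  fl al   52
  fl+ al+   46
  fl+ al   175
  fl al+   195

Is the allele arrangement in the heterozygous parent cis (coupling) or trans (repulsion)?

The two most frequent classes are fl+ al (175) and fl al+ (195); these are the parental (non-recombinant) types.
So the F1 carried fl+ al on one chromosome and fl al+ on the other — the recessive alleles are on opposite chromosomes (trans / repulsion).

trans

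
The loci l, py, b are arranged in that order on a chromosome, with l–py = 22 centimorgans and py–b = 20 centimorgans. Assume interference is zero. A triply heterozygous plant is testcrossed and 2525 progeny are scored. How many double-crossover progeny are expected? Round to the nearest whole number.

111

Map distances give recombination frequencies of 0.220 and 0.200 for the two intervals.
With no interference, expected double-crossover frequency = 0.220 × 0.200 = 0.04400.
Expected number = 0.04400 × 2525 = 111.10 ≈ 111.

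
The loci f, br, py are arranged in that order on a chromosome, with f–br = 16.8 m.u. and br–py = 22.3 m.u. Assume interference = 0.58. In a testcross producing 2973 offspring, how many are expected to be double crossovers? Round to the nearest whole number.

47

Map distances give recombination frequencies of 0.168 and 0.223 for the two intervals.
With interference 0.58 (so coincidence = 0.42), expected double-crossover frequency = 0.168 × 0.223 × 0.42 = 0.01573.
Expected number = 0.01573 × 2973 = 46.78 ≈ 47.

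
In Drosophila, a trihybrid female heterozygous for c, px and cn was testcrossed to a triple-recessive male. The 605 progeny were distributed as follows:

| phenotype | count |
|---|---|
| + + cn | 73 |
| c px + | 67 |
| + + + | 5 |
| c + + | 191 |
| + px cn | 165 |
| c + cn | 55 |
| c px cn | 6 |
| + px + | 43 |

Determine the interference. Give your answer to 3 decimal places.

The two most frequent reciprocal classes, + px cn and c + +, are the parental types, so the F1 was + px cn / c + +.
The two rarest classes, c px cn and + + +, are the double crossovers. Comparing them with the parentals, only the c allele has switched, so c is the middle locus and the order is cn – c – px.
cn–c: (98 + 11)/605 = 0.1802; c–px: (140 + 11)/605 = 0.2496.
Expected DCO frequency = 0.1802 × 0.2496 ≈ 0.04498; observed = 11/605 ≈ 0.01818.
Coefficient of coincidence = 0.01818/0.04498 ≈ 0.404; interference = 1 − 0.404 = 0.596.

0.596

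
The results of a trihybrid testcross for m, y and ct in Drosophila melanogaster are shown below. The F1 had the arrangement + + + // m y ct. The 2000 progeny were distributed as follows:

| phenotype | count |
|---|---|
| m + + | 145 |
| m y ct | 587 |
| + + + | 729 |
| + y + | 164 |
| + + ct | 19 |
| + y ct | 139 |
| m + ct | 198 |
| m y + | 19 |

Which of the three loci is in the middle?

The two rarest classes, + + ct and m y +, are the double crossovers. Comparing them with the parentals, only the ct allele has switched, so ct is the middle locus and the order is y – ct – m.

ct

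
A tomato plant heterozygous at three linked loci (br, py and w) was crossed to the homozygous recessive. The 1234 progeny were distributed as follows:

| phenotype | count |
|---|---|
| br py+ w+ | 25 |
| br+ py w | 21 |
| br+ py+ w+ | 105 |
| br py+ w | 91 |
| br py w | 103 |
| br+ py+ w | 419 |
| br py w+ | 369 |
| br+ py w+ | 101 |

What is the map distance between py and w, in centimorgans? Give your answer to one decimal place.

20.6 centimorgans

The two most frequent reciprocal classes, br py w+ and br+ py+ w, are the parental types, so the F1 was br py w+ / br+ py+ w.
The two rarest classes, br py+ w+ and br+ py w, are the double crossovers. Comparing them with the parentals, only the py allele has switched, so py is the middle locus and the order is w – py – br.
Crossovers in the w–py interval produce the single-crossover classes br py w and br+ py+ w+ (103 + 105 = 208) plus the double crossovers (46).
RF(w–py) = (208 + 46) / 1234 = 254/1234 = 0.2058 → 20.6 centimorgans.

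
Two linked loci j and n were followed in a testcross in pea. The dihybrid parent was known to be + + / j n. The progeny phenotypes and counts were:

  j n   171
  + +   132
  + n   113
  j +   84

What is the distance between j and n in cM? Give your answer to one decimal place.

39.4 cM

The recombinant classes are + n and j +: 113 + 84 = 197.
Recombination frequency = 197/500 = 0.3940 ≈ 39.4%, i.e. 39.4 cM.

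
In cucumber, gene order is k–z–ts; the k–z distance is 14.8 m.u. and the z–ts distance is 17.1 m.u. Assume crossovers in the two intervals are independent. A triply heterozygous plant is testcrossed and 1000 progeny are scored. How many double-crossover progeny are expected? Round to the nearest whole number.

Map distances give recombination frequencies of 0.148 and 0.171 for the two intervals.
With no interference, expected double-crossover frequency = 0.148 × 0.171 = 0.02531.
Expected number = 0.02531 × 1000 = 25.31 ≈ 25.

25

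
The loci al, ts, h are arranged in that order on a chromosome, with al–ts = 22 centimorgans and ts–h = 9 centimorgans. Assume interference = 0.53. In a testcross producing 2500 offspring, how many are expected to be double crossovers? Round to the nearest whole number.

Map distances give recombination frequencies of 0.220 and 0.090 for the two intervals.
With interference 0.53 (so coincidence = 0.47), expected double-crossover frequency = 0.220 × 0.090 × 0.47 = 0.00931.
Expected number = 0.00931 × 2500 = 23.26 ≈ 23.

23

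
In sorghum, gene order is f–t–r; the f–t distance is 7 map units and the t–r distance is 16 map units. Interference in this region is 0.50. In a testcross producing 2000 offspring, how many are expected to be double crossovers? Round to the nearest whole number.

Map distances give recombination frequencies of 0.070 and 0.160 for the two intervals.
With interference 0.50 (so coincidence = 0.50), expected double-crossover frequency = 0.070 × 0.160 × 0.50 = 0.00560.
Expected number = 0.00560 × 2000 = 11.20 ≈ 11.

11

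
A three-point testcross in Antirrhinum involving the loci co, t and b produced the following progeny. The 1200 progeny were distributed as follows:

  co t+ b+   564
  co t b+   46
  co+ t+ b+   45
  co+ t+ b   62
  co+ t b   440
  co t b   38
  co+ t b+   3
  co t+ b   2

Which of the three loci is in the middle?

b

The two most frequent reciprocal classes, co t+ b+ and co+ t b, are the parental types, so the F1 was co t+ b+ / co+ t b.
The two rarest classes, co t+ b and co+ t b+, are the double crossovers. Comparing them with the parentals, only the b allele has switched, so b is the middle locus and the order is co – b – t.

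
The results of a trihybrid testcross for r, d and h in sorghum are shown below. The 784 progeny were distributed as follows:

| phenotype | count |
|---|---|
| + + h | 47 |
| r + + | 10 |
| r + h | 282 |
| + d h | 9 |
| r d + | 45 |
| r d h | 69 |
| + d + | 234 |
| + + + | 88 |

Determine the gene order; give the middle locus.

The two most frequent reciprocal classes, + d + and r + h, are the parental types, so the F1 was + d + / r + h.
The two rarest classes, + d h and r + +, are the double crossovers. Comparing them with the parentals, only the h allele has switched, so h is the middle locus and the order is d – h – r.

h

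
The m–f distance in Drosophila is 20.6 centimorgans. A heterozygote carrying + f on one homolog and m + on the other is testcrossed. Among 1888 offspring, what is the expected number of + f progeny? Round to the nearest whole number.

A map distance of 20.6 centimorgans corresponds to a recombination frequency of 0.206.
The F1 is + f / m +, so + f is a parental gamete class with expected frequency (1 − r)/2 = 0.794/2 = 0.3970.
Expected number = 0.3970 × 1888 = 749.54 ≈ 750.

750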